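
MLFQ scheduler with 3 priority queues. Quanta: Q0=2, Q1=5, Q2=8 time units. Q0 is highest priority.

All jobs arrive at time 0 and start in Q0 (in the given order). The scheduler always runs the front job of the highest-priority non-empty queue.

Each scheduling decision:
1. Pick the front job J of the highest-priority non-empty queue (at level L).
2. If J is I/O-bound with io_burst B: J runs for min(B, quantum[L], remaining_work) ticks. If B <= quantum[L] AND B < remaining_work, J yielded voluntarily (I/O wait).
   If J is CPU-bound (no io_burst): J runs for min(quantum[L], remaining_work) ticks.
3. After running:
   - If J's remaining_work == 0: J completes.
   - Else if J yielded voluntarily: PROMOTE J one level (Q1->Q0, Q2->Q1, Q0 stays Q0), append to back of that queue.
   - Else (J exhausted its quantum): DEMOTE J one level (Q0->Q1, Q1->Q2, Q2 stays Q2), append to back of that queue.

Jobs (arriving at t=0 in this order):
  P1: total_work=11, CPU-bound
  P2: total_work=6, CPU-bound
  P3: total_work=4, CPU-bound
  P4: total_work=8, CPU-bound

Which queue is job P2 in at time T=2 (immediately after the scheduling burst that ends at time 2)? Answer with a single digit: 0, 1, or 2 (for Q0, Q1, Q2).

t=0-2: P1@Q0 runs 2, rem=9, quantum used, demote→Q1. Q0=[P2,P3,P4] Q1=[P1] Q2=[]
t=2-4: P2@Q0 runs 2, rem=4, quantum used, demote→Q1. Q0=[P3,P4] Q1=[P1,P2] Q2=[]
t=4-6: P3@Q0 runs 2, rem=2, quantum used, demote→Q1. Q0=[P4] Q1=[P1,P2,P3] Q2=[]
t=6-8: P4@Q0 runs 2, rem=6, quantum used, demote→Q1. Q0=[] Q1=[P1,P2,P3,P4] Q2=[]
t=8-13: P1@Q1 runs 5, rem=4, quantum used, demote→Q2. Q0=[] Q1=[P2,P3,P4] Q2=[P1]
t=13-17: P2@Q1 runs 4, rem=0, completes. Q0=[] Q1=[P3,P4] Q2=[P1]
t=17-19: P3@Q1 runs 2, rem=0, completes. Q0=[] Q1=[P4] Q2=[P1]
t=19-24: P4@Q1 runs 5, rem=1, quantum used, demote→Q2. Q0=[] Q1=[] Q2=[P1,P4]
t=24-28: P1@Q2 runs 4, rem=0, completes. Q0=[] Q1=[] Q2=[P4]
t=28-29: P4@Q2 runs 1, rem=0, completes. Q0=[] Q1=[] Q2=[]

Answer: 0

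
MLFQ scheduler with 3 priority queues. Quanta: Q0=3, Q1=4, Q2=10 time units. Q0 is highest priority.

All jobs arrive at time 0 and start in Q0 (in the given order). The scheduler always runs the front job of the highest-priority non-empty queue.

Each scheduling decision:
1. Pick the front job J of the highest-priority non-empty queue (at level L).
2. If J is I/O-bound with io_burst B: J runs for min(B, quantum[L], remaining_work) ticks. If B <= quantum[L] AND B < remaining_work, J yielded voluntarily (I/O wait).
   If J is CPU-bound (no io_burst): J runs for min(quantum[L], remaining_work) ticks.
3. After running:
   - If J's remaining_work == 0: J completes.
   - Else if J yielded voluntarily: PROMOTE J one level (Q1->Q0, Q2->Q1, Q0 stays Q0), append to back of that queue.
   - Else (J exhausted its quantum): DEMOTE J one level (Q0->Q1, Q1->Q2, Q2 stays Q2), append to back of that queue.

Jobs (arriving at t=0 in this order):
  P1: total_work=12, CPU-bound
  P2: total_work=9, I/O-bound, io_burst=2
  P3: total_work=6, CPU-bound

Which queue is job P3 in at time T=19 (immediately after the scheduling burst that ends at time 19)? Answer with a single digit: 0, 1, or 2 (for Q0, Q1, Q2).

t=0-3: P1@Q0 runs 3, rem=9, quantum used, demote→Q1. Q0=[P2,P3] Q1=[P1] Q2=[]
t=3-5: P2@Q0 runs 2, rem=7, I/O yield, promote→Q0. Q0=[P3,P2] Q1=[P1] Q2=[]
t=5-8: P3@Q0 runs 3, rem=3, quantum used, demote→Q1. Q0=[P2] Q1=[P1,P3] Q2=[]
t=8-10: P2@Q0 runs 2, rem=5, I/O yield, promote→Q0. Q0=[P2] Q1=[P1,P3] Q2=[]
t=10-12: P2@Q0 runs 2, rem=3, I/O yield, promote→Q0. Q0=[P2] Q1=[P1,P3] Q2=[]
t=12-14: P2@Q0 runs 2, rem=1, I/O yield, promote→Q0. Q0=[P2] Q1=[P1,P3] Q2=[]
t=14-15: P2@Q0 runs 1, rem=0, completes. Q0=[] Q1=[P1,P3] Q2=[]
t=15-19: P1@Q1 runs 4, rem=5, quantum used, demote→Q2. Q0=[] Q1=[P3] Q2=[P1]
t=19-22: P3@Q1 runs 3, rem=0, completes. Q0=[] Q1=[] Q2=[P1]
t=22-27: P1@Q2 runs 5, rem=0, completes. Q0=[] Q1=[] Q2=[]

Answer: 1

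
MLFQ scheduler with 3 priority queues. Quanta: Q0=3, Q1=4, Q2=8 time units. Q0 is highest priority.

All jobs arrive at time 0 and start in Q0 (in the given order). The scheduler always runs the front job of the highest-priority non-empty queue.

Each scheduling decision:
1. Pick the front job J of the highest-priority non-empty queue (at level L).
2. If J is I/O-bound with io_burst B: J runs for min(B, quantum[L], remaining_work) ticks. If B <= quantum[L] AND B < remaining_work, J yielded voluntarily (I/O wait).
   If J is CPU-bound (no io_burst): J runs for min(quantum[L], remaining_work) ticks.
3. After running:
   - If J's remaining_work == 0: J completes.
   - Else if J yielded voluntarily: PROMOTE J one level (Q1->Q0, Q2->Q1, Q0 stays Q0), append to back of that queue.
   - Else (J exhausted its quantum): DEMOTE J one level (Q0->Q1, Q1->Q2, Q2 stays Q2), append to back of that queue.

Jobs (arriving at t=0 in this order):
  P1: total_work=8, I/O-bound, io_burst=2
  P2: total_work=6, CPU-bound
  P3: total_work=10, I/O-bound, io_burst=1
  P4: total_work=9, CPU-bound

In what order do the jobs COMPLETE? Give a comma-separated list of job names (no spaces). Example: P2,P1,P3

t=0-2: P1@Q0 runs 2, rem=6, I/O yield, promote→Q0. Q0=[P2,P3,P4,P1] Q1=[] Q2=[]
t=2-5: P2@Q0 runs 3, rem=3, quantum used, demote→Q1. Q0=[P3,P4,P1] Q1=[P2] Q2=[]
t=5-6: P3@Q0 runs 1, rem=9, I/O yield, promote→Q0. Q0=[P4,P1,P3] Q1=[P2] Q2=[]
t=6-9: P4@Q0 runs 3, rem=6, quantum used, demote→Q1. Q0=[P1,P3] Q1=[P2,P4] Q2=[]
t=9-11: P1@Q0 runs 2, rem=4, I/O yield, promote→Q0. Q0=[P3,P1] Q1=[P2,P4] Q2=[]
t=11-12: P3@Q0 runs 1, rem=8, I/O yield, promote→Q0. Q0=[P1,P3] Q1=[P2,P4] Q2=[]
t=12-14: P1@Q0 runs 2, rem=2, I/O yield, promote→Q0. Q0=[P3,P1] Q1=[P2,P4] Q2=[]
t=14-15: P3@Q0 runs 1, rem=7, I/O yield, promote→Q0. Q0=[P1,P3] Q1=[P2,P4] Q2=[]
t=15-17: P1@Q0 runs 2, rem=0, completes. Q0=[P3] Q1=[P2,P4] Q2=[]
t=17-18: P3@Q0 runs 1, rem=6, I/O yield, promote→Q0. Q0=[P3] Q1=[P2,P4] Q2=[]
t=18-19: P3@Q0 runs 1, rem=5, I/O yield, promote→Q0. Q0=[P3] Q1=[P2,P4] Q2=[]
t=19-20: P3@Q0 runs 1, rem=4, I/O yield, promote→Q0. Q0=[P3] Q1=[P2,P4] Q2=[]
t=20-21: P3@Q0 runs 1, rem=3, I/O yield, promote→Q0. Q0=[P3] Q1=[P2,P4] Q2=[]
t=21-22: P3@Q0 runs 1, rem=2, I/O yield, promote→Q0. Q0=[P3] Q1=[P2,P4] Q2=[]
t=22-23: P3@Q0 runs 1, rem=1, I/O yield, promote→Q0. Q0=[P3] Q1=[P2,P4] Q2=[]
t=23-24: P3@Q0 runs 1, rem=0, completes. Q0=[] Q1=[P2,P4] Q2=[]
t=24-27: P2@Q1 runs 3, rem=0, completes. Q0=[] Q1=[P4] Q2=[]
t=27-31: P4@Q1 runs 4, rem=2, quantum used, demote→Q2. Q0=[] Q1=[] Q2=[P4]
t=31-33: P4@Q2 runs 2, rem=0, completes. Q0=[] Q1=[] Q2=[]

Answer: P1,P3,P2,P4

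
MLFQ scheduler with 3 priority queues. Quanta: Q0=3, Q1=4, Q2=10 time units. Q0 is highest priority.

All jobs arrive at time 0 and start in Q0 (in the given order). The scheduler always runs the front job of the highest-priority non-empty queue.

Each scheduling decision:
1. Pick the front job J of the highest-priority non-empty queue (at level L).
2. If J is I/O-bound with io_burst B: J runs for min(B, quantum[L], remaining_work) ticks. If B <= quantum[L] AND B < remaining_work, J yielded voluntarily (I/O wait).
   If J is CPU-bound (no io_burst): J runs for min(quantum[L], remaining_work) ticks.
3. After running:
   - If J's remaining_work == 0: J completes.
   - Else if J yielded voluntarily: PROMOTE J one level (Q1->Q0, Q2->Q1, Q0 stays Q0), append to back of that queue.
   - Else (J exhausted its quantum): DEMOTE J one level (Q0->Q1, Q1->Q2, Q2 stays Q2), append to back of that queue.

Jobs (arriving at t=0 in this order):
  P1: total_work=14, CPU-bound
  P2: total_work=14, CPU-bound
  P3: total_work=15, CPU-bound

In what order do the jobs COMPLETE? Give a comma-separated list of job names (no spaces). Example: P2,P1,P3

Answer: P1,P2,P3

Derivation:
t=0-3: P1@Q0 runs 3, rem=11, quantum used, demote→Q1. Q0=[P2,P3] Q1=[P1] Q2=[]
t=3-6: P2@Q0 runs 3, rem=11, quantum used, demote→Q1. Q0=[P3] Q1=[P1,P2] Q2=[]
t=6-9: P3@Q0 runs 3, rem=12, quantum used, demote→Q1. Q0=[] Q1=[P1,P2,P3] Q2=[]
t=9-13: P1@Q1 runs 4, rem=7, quantum used, demote→Q2. Q0=[] Q1=[P2,P3] Q2=[P1]
t=13-17: P2@Q1 runs 4, rem=7, quantum used, demote→Q2. Q0=[] Q1=[P3] Q2=[P1,P2]
t=17-21: P3@Q1 runs 4, rem=8, quantum used, demote→Q2. Q0=[] Q1=[] Q2=[P1,P2,P3]
t=21-28: P1@Q2 runs 7, rem=0, completes. Q0=[] Q1=[] Q2=[P2,P3]
t=28-35: P2@Q2 runs 7, rem=0, completes. Q0=[] Q1=[] Q2=[P3]
t=35-43: P3@Q2 runs 8, rem=0, completes. Q0=[] Q1=[] Q2=[]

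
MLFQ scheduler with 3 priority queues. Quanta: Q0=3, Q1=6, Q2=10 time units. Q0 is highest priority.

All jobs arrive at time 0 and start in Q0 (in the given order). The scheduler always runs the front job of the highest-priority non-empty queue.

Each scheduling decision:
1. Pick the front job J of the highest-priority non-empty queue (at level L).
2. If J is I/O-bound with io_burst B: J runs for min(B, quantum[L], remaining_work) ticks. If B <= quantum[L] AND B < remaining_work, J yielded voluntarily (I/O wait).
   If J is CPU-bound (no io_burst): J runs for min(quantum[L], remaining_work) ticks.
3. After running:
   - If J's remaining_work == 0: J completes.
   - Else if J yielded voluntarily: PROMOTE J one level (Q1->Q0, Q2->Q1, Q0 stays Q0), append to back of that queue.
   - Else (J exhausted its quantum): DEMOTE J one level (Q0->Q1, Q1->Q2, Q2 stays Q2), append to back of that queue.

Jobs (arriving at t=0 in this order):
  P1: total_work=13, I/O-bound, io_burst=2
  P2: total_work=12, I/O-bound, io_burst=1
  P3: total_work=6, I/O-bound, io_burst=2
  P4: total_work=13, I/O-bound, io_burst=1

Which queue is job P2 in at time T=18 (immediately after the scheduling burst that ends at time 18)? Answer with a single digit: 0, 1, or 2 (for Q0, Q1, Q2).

Answer: 0

Derivation:
t=0-2: P1@Q0 runs 2, rem=11, I/O yield, promote→Q0. Q0=[P2,P3,P4,P1] Q1=[] Q2=[]
t=2-3: P2@Q0 runs 1, rem=11, I/O yield, promote→Q0. Q0=[P3,P4,P1,P2] Q1=[] Q2=[]
t=3-5: P3@Q0 runs 2, rem=4, I/O yield, promote→Q0. Q0=[P4,P1,P2,P3] Q1=[] Q2=[]
t=5-6: P4@Q0 runs 1, rem=12, I/O yield, promote→Q0. Q0=[P1,P2,P3,P4] Q1=[] Q2=[]
t=6-8: P1@Q0 runs 2, rem=9, I/O yield, promote→Q0. Q0=[P2,P3,P4,P1] Q1=[] Q2=[]
t=8-9: P2@Q0 runs 1, rem=10, I/O yield, promote→Q0. Q0=[P3,P4,P1,P2] Q1=[] Q2=[]
t=9-11: P3@Q0 runs 2, rem=2, I/O yield, promote→Q0. Q0=[P4,P1,P2,P3] Q1=[] Q2=[]
t=11-12: P4@Q0 runs 1, rem=11, I/O yield, promote→Q0. Q0=[P1,P2,P3,P4] Q1=[] Q2=[]
t=12-14: P1@Q0 runs 2, rem=7, I/O yield, promote→Q0. Q0=[P2,P3,P4,P1] Q1=[] Q2=[]
t=14-15: P2@Q0 runs 1, rem=9, I/O yield, promote→Q0. Q0=[P3,P4,P1,P2] Q1=[] Q2=[]
t=15-17: P3@Q0 runs 2, rem=0, completes. Q0=[P4,P1,P2] Q1=[] Q2=[]
t=17-18: P4@Q0 runs 1, rem=10, I/O yield, promote→Q0. Q0=[P1,P2,P4] Q1=[] Q2=[]
t=18-20: P1@Q0 runs 2, rem=5, I/O yield, promote→Q0. Q0=[P2,P4,P1] Q1=[] Q2=[]
t=20-21: P2@Q0 runs 1, rem=8, I/O yield, promote→Q0. Q0=[P4,P1,P2] Q1=[] Q2=[]
t=21-22: P4@Q0 runs 1, rem=9, I/O yield, promote→Q0. Q0=[P1,P2,P4] Q1=[] Q2=[]
t=22-24: P1@Q0 runs 2, rem=3, I/O yield, promote→Q0. Q0=[P2,P4,P1] Q1=[] Q2=[]
t=24-25: P2@Q0 runs 1, rem=7, I/O yield, promote→Q0. Q0=[P4,P1,P2] Q1=[] Q2=[]
t=25-26: P4@Q0 runs 1, rem=8, I/O yield, promote→Q0. Q0=[P1,P2,P4] Q1=[] Q2=[]
t=26-28: P1@Q0 runs 2, rem=1, I/O yield, promote→Q0. Q0=[P2,P4,P1] Q1=[] Q2=[]
t=28-29: P2@Q0 runs 1, rem=6, I/O yield, promote→Q0. Q0=[P4,P1,P2] Q1=[] Q2=[]
t=29-30: P4@Q0 runs 1, rem=7, I/O yield, promote→Q0. Q0=[P1,P2,P4] Q1=[] Q2=[]
t=30-31: P1@Q0 runs 1, rem=0, completes. Q0=[P2,P4] Q1=[] Q2=[]
t=31-32: P2@Q0 runs 1, rem=5, I/O yield, promote→Q0. Q0=[P4,P2] Q1=[] Q2=[]
t=32-33: P4@Q0 runs 1, rem=6, I/O yield, promote→Q0. Q0=[P2,P4] Q1=[] Q2=[]
t=33-34: P2@Q0 runs 1, rem=4, I/O yield, promote→Q0. Q0=[P4,P2] Q1=[] Q2=[]
t=34-35: P4@Q0 runs 1, rem=5, I/O yield, promote→Q0. Q0=[P2,P4] Q1=[] Q2=[]
t=35-36: P2@Q0 runs 1, rem=3, I/O yield, promote→Q0. Q0=[P4,P2] Q1=[] Q2=[]
t=36-37: P4@Q0 runs 1, rem=4, I/O yield, promote→Q0. Q0=[P2,P4] Q1=[] Q2=[]
t=37-38: P2@Q0 runs 1, rem=2, I/O yield, promote→Q0. Q0=[P4,P2] Q1=[] Q2=[]
t=38-39: P4@Q0 runs 1, rem=3, I/O yield, promote→Q0. Q0=[P2,P4] Q1=[] Q2=[]
t=39-40: P2@Q0 runs 1, rem=1, I/O yield, promote→Q0. Q0=[P4,P2] Q1=[] Q2=[]
t=40-41: P4@Q0 runs 1, rem=2, I/O yield, promote→Q0. Q0=[P2,P4] Q1=[] Q2=[]
t=41-42: P2@Q0 runs 1, rem=0, completes. Q0=[P4] Q1=[] Q2=[]
t=42-43: P4@Q0 runs 1, rem=1, I/O yield, promote→Q0. Q0=[P4] Q1=[] Q2=[]
t=43-44: P4@Q0 runs 1, rem=0, completes. Q0=[] Q1=[] Q2=[]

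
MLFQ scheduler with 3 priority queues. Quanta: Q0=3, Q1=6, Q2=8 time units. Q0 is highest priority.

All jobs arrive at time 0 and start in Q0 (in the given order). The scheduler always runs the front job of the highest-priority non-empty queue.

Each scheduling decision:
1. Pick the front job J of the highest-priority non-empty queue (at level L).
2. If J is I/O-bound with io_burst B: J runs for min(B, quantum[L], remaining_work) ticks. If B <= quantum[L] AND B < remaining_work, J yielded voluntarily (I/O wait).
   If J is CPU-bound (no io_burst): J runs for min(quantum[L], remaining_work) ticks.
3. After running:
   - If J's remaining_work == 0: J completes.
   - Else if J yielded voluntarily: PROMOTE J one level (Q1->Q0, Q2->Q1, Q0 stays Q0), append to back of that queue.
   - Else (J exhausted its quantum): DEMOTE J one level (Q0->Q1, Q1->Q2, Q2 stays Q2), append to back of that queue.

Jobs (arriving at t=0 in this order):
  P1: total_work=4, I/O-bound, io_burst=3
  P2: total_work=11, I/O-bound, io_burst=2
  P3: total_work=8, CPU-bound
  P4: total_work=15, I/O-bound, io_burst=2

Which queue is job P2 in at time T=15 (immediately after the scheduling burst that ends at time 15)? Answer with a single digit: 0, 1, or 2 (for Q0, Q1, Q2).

Answer: 0

Derivation:
t=0-3: P1@Q0 runs 3, rem=1, I/O yield, promote→Q0. Q0=[P2,P3,P4,P1] Q1=[] Q2=[]
t=3-5: P2@Q0 runs 2, rem=9, I/O yield, promote→Q0. Q0=[P3,P4,P1,P2] Q1=[] Q2=[]
t=5-8: P3@Q0 runs 3, rem=5, quantum used, demote→Q1. Q0=[P4,P1,P2] Q1=[P3] Q2=[]
t=8-10: P4@Q0 runs 2, rem=13, I/O yield, promote→Q0. Q0=[P1,P2,P4] Q1=[P3] Q2=[]
t=10-11: P1@Q0 runs 1, rem=0, completes. Q0=[P2,P4] Q1=[P3] Q2=[]
t=11-13: P2@Q0 runs 2, rem=7, I/O yield, promote→Q0. Q0=[P4,P2] Q1=[P3] Q2=[]
t=13-15: P4@Q0 runs 2, rem=11, I/O yield, promote→Q0. Q0=[P2,P4] Q1=[P3] Q2=[]
t=15-17: P2@Q0 runs 2, rem=5, I/O yield, promote→Q0. Q0=[P4,P2] Q1=[P3] Q2=[]
t=17-19: P4@Q0 runs 2, rem=9, I/O yield, promote→Q0. Q0=[P2,P4] Q1=[P3] Q2=[]
t=19-21: P2@Q0 runs 2, rem=3, I/O yield, promote→Q0. Q0=[P4,P2] Q1=[P3] Q2=[]
t=21-23: P4@Q0 runs 2, rem=7, I/O yield, promote→Q0. Q0=[P2,P4] Q1=[P3] Q2=[]
t=23-25: P2@Q0 runs 2, rem=1, I/O yield, promote→Q0. Q0=[P4,P2] Q1=[P3] Q2=[]
t=25-27: P4@Q0 runs 2, rem=5, I/O yield, promote→Q0. Q0=[P2,P4] Q1=[P3] Q2=[]
t=27-28: P2@Q0 runs 1, rem=0, completes. Q0=[P4] Q1=[P3] Q2=[]
t=28-30: P4@Q0 runs 2, rem=3, I/O yield, promote→Q0. Q0=[P4] Q1=[P3] Q2=[]
t=30-32: P4@Q0 runs 2, rem=1, I/O yield, promote→Q0. Q0=[P4] Q1=[P3] Q2=[]
t=32-33: P4@Q0 runs 1, rem=0, completes. Q0=[] Q1=[P3] Q2=[]
t=33-38: P3@Q1 runs 5, rem=0, completes. Q0=[] Q1=[] Q2=[]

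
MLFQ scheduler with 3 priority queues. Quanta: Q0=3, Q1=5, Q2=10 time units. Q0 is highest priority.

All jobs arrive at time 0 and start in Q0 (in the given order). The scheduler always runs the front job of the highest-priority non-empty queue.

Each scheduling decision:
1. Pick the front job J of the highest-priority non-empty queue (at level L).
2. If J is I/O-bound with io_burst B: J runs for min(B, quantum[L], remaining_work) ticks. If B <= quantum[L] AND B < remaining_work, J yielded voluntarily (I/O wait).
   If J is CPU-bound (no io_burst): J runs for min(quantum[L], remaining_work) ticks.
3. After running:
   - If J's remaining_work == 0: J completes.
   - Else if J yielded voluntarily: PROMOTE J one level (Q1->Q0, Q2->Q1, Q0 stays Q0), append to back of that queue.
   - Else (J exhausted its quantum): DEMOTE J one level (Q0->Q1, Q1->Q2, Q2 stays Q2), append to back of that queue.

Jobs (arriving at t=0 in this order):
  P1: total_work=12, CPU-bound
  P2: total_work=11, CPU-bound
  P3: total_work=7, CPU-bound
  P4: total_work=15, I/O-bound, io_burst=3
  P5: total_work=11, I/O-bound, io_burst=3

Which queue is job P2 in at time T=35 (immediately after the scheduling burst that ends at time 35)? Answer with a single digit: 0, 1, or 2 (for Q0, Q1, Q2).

Answer: 1

Derivation:
t=0-3: P1@Q0 runs 3, rem=9, quantum used, demote→Q1. Q0=[P2,P3,P4,P5] Q1=[P1] Q2=[]
t=3-6: P2@Q0 runs 3, rem=8, quantum used, demote→Q1. Q0=[P3,P4,P5] Q1=[P1,P2] Q2=[]
t=6-9: P3@Q0 runs 3, rem=4, quantum used, demote→Q1. Q0=[P4,P5] Q1=[P1,P2,P3] Q2=[]
t=9-12: P4@Q0 runs 3, rem=12, I/O yield, promote→Q0. Q0=[P5,P4] Q1=[P1,P2,P3] Q2=[]
t=12-15: P5@Q0 runs 3, rem=8, I/O yield, promote→Q0. Q0=[P4,P5] Q1=[P1,P2,P3] Q2=[]
t=15-18: P4@Q0 runs 3, rem=9, I/O yield, promote→Q0. Q0=[P5,P4] Q1=[P1,P2,P3] Q2=[]
t=18-21: P5@Q0 runs 3, rem=5, I/O yield, promote→Q0. Q0=[P4,P5] Q1=[P1,P2,P3] Q2=[]
t=21-24: P4@Q0 runs 3, rem=6, I/O yield, promote→Q0. Q0=[P5,P4] Q1=[P1,P2,P3] Q2=[]
t=24-27: P5@Q0 runs 3, rem=2, I/O yield, promote→Q0. Q0=[P4,P5] Q1=[P1,P2,P3] Q2=[]
t=27-30: P4@Q0 runs 3, rem=3, I/O yield, promote→Q0. Q0=[P5,P4] Q1=[P1,P2,P3] Q2=[]
t=30-32: P5@Q0 runs 2, rem=0, completes. Q0=[P4] Q1=[P1,P2,P3] Q2=[]
t=32-35: P4@Q0 runs 3, rem=0, completes. Q0=[] Q1=[P1,P2,P3] Q2=[]
t=35-40: P1@Q1 runs 5, rem=4, quantum used, demote→Q2. Q0=[] Q1=[P2,P3] Q2=[P1]
t=40-45: P2@Q1 runs 5, rem=3, quantum used, demote→Q2. Q0=[] Q1=[P3] Q2=[P1,P2]
t=45-49: P3@Q1 runs 4, rem=0, completes. Q0=[] Q1=[] Q2=[P1,P2]
t=49-53: P1@Q2 runs 4, rem=0, completes. Q0=[] Q1=[] Q2=[P2]
t=53-56: P2@Q2 runs 3, rem=0, completes. Q0=[] Q1=[] Q2=[]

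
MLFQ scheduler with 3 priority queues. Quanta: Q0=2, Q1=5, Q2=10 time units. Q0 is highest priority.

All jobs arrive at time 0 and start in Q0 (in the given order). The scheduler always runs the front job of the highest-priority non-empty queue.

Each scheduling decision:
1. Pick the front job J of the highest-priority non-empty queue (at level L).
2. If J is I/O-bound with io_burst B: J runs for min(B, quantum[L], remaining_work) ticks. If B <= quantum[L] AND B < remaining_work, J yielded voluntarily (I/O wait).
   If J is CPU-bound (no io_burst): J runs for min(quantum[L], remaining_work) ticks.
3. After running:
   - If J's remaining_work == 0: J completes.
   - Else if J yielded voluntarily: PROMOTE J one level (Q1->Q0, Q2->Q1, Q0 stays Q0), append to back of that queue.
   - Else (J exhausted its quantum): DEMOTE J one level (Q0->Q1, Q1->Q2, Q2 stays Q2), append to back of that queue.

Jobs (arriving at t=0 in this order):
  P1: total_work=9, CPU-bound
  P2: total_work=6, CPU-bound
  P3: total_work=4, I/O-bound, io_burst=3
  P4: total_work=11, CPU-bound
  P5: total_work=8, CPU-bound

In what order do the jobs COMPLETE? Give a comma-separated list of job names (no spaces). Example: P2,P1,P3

t=0-2: P1@Q0 runs 2, rem=7, quantum used, demote→Q1. Q0=[P2,P3,P4,P5] Q1=[P1] Q2=[]
t=2-4: P2@Q0 runs 2, rem=4, quantum used, demote→Q1. Q0=[P3,P4,P5] Q1=[P1,P2] Q2=[]
t=4-6: P3@Q0 runs 2, rem=2, quantum used, demote→Q1. Q0=[P4,P5] Q1=[P1,P2,P3] Q2=[]
t=6-8: P4@Q0 runs 2, rem=9, quantum used, demote→Q1. Q0=[P5] Q1=[P1,P2,P3,P4] Q2=[]
t=8-10: P5@Q0 runs 2, rem=6, quantum used, demote→Q1. Q0=[] Q1=[P1,P2,P3,P4,P5] Q2=[]
t=10-15: P1@Q1 runs 5, rem=2, quantum used, demote→Q2. Q0=[] Q1=[P2,P3,P4,P5] Q2=[P1]
t=15-19: P2@Q1 runs 4, rem=0, completes. Q0=[] Q1=[P3,P4,P5] Q2=[P1]
t=19-21: P3@Q1 runs 2, rem=0, completes. Q0=[] Q1=[P4,P5] Q2=[P1]
t=21-26: P4@Q1 runs 5, rem=4, quantum used, demote→Q2. Q0=[] Q1=[P5] Q2=[P1,P4]
t=26-31: P5@Q1 runs 5, rem=1, quantum used, demote→Q2. Q0=[] Q1=[] Q2=[P1,P4,P5]
t=31-33: P1@Q2 runs 2, rem=0, completes. Q0=[] Q1=[] Q2=[P4,P5]
t=33-37: P4@Q2 runs 4, rem=0, completes. Q0=[] Q1=[] Q2=[P5]
t=37-38: P5@Q2 runs 1, rem=0, completes. Q0=[] Q1=[] Q2=[]

Answer: P2,P3,P1,P4,P5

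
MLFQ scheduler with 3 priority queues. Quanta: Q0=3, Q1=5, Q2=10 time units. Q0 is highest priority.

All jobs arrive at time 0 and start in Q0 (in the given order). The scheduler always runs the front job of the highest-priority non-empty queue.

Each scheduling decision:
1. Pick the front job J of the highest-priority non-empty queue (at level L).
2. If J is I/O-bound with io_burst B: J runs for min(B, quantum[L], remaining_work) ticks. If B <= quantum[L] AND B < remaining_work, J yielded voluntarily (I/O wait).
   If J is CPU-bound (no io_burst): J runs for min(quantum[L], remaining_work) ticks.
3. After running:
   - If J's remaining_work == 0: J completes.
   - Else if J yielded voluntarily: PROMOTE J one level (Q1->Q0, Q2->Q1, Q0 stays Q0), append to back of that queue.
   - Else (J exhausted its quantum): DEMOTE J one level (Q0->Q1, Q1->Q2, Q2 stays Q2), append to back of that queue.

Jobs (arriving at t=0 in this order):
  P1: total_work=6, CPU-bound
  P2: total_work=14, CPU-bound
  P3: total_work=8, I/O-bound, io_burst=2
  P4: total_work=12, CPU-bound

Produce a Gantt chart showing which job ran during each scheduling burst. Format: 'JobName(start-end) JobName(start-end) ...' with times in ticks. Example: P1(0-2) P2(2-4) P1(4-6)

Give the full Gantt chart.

t=0-3: P1@Q0 runs 3, rem=3, quantum used, demote→Q1. Q0=[P2,P3,P4] Q1=[P1] Q2=[]
t=3-6: P2@Q0 runs 3, rem=11, quantum used, demote→Q1. Q0=[P3,P4] Q1=[P1,P2] Q2=[]
t=6-8: P3@Q0 runs 2, rem=6, I/O yield, promote→Q0. Q0=[P4,P3] Q1=[P1,P2] Q2=[]
t=8-11: P4@Q0 runs 3, rem=9, quantum used, demote→Q1. Q0=[P3] Q1=[P1,P2,P4] Q2=[]
t=11-13: P3@Q0 runs 2, rem=4, I/O yield, promote→Q0. Q0=[P3] Q1=[P1,P2,P4] Q2=[]
t=13-15: P3@Q0 runs 2, rem=2, I/O yield, promote→Q0. Q0=[P3] Q1=[P1,P2,P4] Q2=[]
t=15-17: P3@Q0 runs 2, rem=0, completes. Q0=[] Q1=[P1,P2,P4] Q2=[]
t=17-20: P1@Q1 runs 3, rem=0, completes. Q0=[] Q1=[P2,P4] Q2=[]
t=20-25: P2@Q1 runs 5, rem=6, quantum used, demote→Q2. Q0=[] Q1=[P4] Q2=[P2]
t=25-30: P4@Q1 runs 5, rem=4, quantum used, demote→Q2. Q0=[] Q1=[] Q2=[P2,P4]
t=30-36: P2@Q2 runs 6, rem=0, completes. Q0=[] Q1=[] Q2=[P4]
t=36-40: P4@Q2 runs 4, rem=0, completes. Q0=[] Q1=[] Q2=[]

Answer: P1(0-3) P2(3-6) P3(6-8) P4(8-11) P3(11-13) P3(13-15) P3(15-17) P1(17-20) P2(20-25) P4(25-30) P2(30-36) P4(36-40)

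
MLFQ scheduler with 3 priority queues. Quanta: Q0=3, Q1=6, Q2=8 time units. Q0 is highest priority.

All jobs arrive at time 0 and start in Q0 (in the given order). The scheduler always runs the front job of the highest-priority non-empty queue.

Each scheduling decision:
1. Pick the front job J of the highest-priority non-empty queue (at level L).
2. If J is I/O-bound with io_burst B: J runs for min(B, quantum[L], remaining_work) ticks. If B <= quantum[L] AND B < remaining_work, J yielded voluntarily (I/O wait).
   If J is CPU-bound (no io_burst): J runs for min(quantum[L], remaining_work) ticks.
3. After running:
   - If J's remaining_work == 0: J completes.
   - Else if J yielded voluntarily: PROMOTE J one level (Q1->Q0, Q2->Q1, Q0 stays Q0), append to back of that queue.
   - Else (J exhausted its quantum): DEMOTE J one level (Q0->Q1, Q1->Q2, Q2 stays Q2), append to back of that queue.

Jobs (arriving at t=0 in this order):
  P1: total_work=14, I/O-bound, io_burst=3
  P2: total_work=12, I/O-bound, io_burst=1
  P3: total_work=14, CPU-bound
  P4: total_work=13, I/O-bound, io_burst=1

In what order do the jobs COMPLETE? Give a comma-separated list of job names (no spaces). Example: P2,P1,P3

t=0-3: P1@Q0 runs 3, rem=11, I/O yield, promote→Q0. Q0=[P2,P3,P4,P1] Q1=[] Q2=[]
t=3-4: P2@Q0 runs 1, rem=11, I/O yield, promote→Q0. Q0=[P3,P4,P1,P2] Q1=[] Q2=[]
t=4-7: P3@Q0 runs 3, rem=11, quantum used, demote→Q1. Q0=[P4,P1,P2] Q1=[P3] Q2=[]
t=7-8: P4@Q0 runs 1, rem=12, I/O yield, promote→Q0. Q0=[P1,P2,P4] Q1=[P3] Q2=[]
t=8-11: P1@Q0 runs 3, rem=8, I/O yield, promote→Q0. Q0=[P2,P4,P1] Q1=[P3] Q2=[]
t=11-12: P2@Q0 runs 1, rem=10, I/O yield, promote→Q0. Q0=[P4,P1,P2] Q1=[P3] Q2=[]
t=12-13: P4@Q0 runs 1, rem=11, I/O yield, promote→Q0. Q0=[P1,P2,P4] Q1=[P3] Q2=[]
t=13-16: P1@Q0 runs 3, rem=5, I/O yield, promote→Q0. Q0=[P2,P4,P1] Q1=[P3] Q2=[]
t=16-17: P2@Q0 runs 1, rem=9, I/O yield, promote→Q0. Q0=[P4,P1,P2] Q1=[P3] Q2=[]
t=17-18: P4@Q0 runs 1, rem=10, I/O yield, promote→Q0. Q0=[P1,P2,P4] Q1=[P3] Q2=[]
t=18-21: P1@Q0 runs 3, rem=2, I/O yield, promote→Q0. Q0=[P2,P4,P1] Q1=[P3] Q2=[]
t=21-22: P2@Q0 runs 1, rem=8, I/O yield, promote→Q0. Q0=[P4,P1,P2] Q1=[P3] Q2=[]
t=22-23: P4@Q0 runs 1, rem=9, I/O yield, promote→Q0. Q0=[P1,P2,P4] Q1=[P3] Q2=[]
t=23-25: P1@Q0 runs 2, rem=0, completes. Q0=[P2,P4] Q1=[P3] Q2=[]
t=25-26: P2@Q0 runs 1, rem=7, I/O yield, promote→Q0. Q0=[P4,P2] Q1=[P3] Q2=[]
t=26-27: P4@Q0 runs 1, rem=8, I/O yield, promote→Q0. Q0=[P2,P4] Q1=[P3] Q2=[]
t=27-28: P2@Q0 runs 1, rem=6, I/O yield, promote→Q0. Q0=[P4,P2] Q1=[P3] Q2=[]
t=28-29: P4@Q0 runs 1, rem=7, I/O yield, promote→Q0. Q0=[P2,P4] Q1=[P3] Q2=[]
t=29-30: P2@Q0 runs 1, rem=5, I/O yield, promote→Q0. Q0=[P4,P2] Q1=[P3] Q2=[]
t=30-31: P4@Q0 runs 1, rem=6, I/O yield, promote→Q0. Q0=[P2,P4] Q1=[P3] Q2=[]
t=31-32: P2@Q0 runs 1, rem=4, I/O yield, promote→Q0. Q0=[P4,P2] Q1=[P3] Q2=[]
t=32-33: P4@Q0 runs 1, rem=5, I/O yield, promote→Q0. Q0=[P2,P4] Q1=[P3] Q2=[]
t=33-34: P2@Q0 runs 1, rem=3, I/O yield, promote→Q0. Q0=[P4,P2] Q1=[P3] Q2=[]
t=34-35: P4@Q0 runs 1, rem=4, I/O yield, promote→Q0. Q0=[P2,P4] Q1=[P3] Q2=[]
t=35-36: P2@Q0 runs 1, rem=2, I/O yield, promote→Q0. Q0=[P4,P2] Q1=[P3] Q2=[]
t=36-37: P4@Q0 runs 1, rem=3, I/O yield, promote→Q0. Q0=[P2,P4] Q1=[P3] Q2=[]
t=37-38: P2@Q0 runs 1, rem=1, I/O yield, promote→Q0. Q0=[P4,P2] Q1=[P3] Q2=[]
t=38-39: P4@Q0 runs 1, rem=2, I/O yield, promote→Q0. Q0=[P2,P4] Q1=[P3] Q2=[]
t=39-40: P2@Q0 runs 1, rem=0, completes. Q0=[P4] Q1=[P3] Q2=[]
t=40-41: P4@Q0 runs 1, rem=1, I/O yield, promote→Q0. Q0=[P4] Q1=[P3] Q2=[]
t=41-42: P4@Q0 runs 1, rem=0, completes. Q0=[] Q1=[P3] Q2=[]
t=42-48: P3@Q1 runs 6, rem=5, quantum used, demote→Q2. Q0=[] Q1=[] Q2=[P3]
t=48-53: P3@Q2 runs 5, rem=0, completes. Q0=[] Q1=[] Q2=[]

Answer: P1,P2,P4,P3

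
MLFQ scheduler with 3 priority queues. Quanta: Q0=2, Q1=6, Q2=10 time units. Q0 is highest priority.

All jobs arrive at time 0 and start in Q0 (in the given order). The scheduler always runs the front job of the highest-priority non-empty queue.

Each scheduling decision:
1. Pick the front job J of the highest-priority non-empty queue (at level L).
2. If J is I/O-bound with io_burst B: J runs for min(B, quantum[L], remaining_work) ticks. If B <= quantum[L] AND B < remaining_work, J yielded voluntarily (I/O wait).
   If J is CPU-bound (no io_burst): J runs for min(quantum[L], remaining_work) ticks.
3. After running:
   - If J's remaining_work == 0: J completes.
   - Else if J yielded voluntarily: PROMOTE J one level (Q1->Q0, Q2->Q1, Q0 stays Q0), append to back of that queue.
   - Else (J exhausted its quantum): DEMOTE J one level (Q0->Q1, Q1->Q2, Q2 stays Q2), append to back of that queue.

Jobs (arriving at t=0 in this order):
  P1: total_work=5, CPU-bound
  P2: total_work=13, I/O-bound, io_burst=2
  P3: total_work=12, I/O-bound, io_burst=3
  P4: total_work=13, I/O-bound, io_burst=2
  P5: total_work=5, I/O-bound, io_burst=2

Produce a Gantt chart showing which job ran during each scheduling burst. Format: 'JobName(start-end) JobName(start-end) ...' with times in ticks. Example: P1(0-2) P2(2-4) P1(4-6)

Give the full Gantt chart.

t=0-2: P1@Q0 runs 2, rem=3, quantum used, demote→Q1. Q0=[P2,P3,P4,P5] Q1=[P1] Q2=[]
t=2-4: P2@Q0 runs 2, rem=11, I/O yield, promote→Q0. Q0=[P3,P4,P5,P2] Q1=[P1] Q2=[]
t=4-6: P3@Q0 runs 2, rem=10, quantum used, demote→Q1. Q0=[P4,P5,P2] Q1=[P1,P3] Q2=[]
t=6-8: P4@Q0 runs 2, rem=11, I/O yield, promote→Q0. Q0=[P5,P2,P4] Q1=[P1,P3] Q2=[]
t=8-10: P5@Q0 runs 2, rem=3, I/O yield, promote→Q0. Q0=[P2,P4,P5] Q1=[P1,P3] Q2=[]
t=10-12: P2@Q0 runs 2, rem=9, I/O yield, promote→Q0. Q0=[P4,P5,P2] Q1=[P1,P3] Q2=[]
t=12-14: P4@Q0 runs 2, rem=9, I/O yield, promote→Q0. Q0=[P5,P2,P4] Q1=[P1,P3] Q2=[]
t=14-16: P5@Q0 runs 2, rem=1, I/O yield, promote→Q0. Q0=[P2,P4,P5] Q1=[P1,P3] Q2=[]
t=16-18: P2@Q0 runs 2, rem=7, I/O yield, promote→Q0. Q0=[P4,P5,P2] Q1=[P1,P3] Q2=[]
t=18-20: P4@Q0 runs 2, rem=7, I/O yield, promote→Q0. Q0=[P5,P2,P4] Q1=[P1,P3] Q2=[]
t=20-21: P5@Q0 runs 1, rem=0, completes. Q0=[P2,P4] Q1=[P1,P3] Q2=[]
t=21-23: P2@Q0 runs 2, rem=5, I/O yield, promote→Q0. Q0=[P4,P2] Q1=[P1,P3] Q2=[]
t=23-25: P4@Q0 runs 2, rem=5, I/O yield, promote→Q0. Q0=[P2,P4] Q1=[P1,P3] Q2=[]
t=25-27: P2@Q0 runs 2, rem=3, I/O yield, promote→Q0. Q0=[P4,P2] Q1=[P1,P3] Q2=[]
t=27-29: P4@Q0 runs 2, rem=3, I/O yield, promote→Q0. Q0=[P2,P4] Q1=[P1,P3] Q2=[]
t=29-31: P2@Q0 runs 2, rem=1, I/O yield, promote→Q0. Q0=[P4,P2] Q1=[P1,P3] Q2=[]
t=31-33: P4@Q0 runs 2, rem=1, I/O yield, promote→Q0. Q0=[P2,P4] Q1=[P1,P3] Q2=[]
t=33-34: P2@Q0 runs 1, rem=0, completes. Q0=[P4] Q1=[P1,P3] Q2=[]
t=34-35: P4@Q0 runs 1, rem=0, completes. Q0=[] Q1=[P1,P3] Q2=[]
t=35-38: P1@Q1 runs 3, rem=0, completes. Q0=[] Q1=[P3] Q2=[]
t=38-41: P3@Q1 runs 3, rem=7, I/O yield, promote→Q0. Q0=[P3] Q1=[] Q2=[]
t=41-43: P3@Q0 runs 2, rem=5, quantum used, demote→Q1. Q0=[] Q1=[P3] Q2=[]
t=43-46: P3@Q1 runs 3, rem=2, I/O yield, promote→Q0. Q0=[P3] Q1=[] Q2=[]
t=46-48: P3@Q0 runs 2, rem=0, completes. Q0=[] Q1=[] Q2=[]

Answer: P1(0-2) P2(2-4) P3(4-6) P4(6-8) P5(8-10) P2(10-12) P4(12-14) P5(14-16) P2(16-18) P4(18-20) P5(20-21) P2(21-23) P4(23-25) P2(25-27) P4(27-29) P2(29-31) P4(31-33) P2(33-34) P4(34-35) P1(35-38) P3(38-41) P3(41-43) P3(43-46) P3(46-48)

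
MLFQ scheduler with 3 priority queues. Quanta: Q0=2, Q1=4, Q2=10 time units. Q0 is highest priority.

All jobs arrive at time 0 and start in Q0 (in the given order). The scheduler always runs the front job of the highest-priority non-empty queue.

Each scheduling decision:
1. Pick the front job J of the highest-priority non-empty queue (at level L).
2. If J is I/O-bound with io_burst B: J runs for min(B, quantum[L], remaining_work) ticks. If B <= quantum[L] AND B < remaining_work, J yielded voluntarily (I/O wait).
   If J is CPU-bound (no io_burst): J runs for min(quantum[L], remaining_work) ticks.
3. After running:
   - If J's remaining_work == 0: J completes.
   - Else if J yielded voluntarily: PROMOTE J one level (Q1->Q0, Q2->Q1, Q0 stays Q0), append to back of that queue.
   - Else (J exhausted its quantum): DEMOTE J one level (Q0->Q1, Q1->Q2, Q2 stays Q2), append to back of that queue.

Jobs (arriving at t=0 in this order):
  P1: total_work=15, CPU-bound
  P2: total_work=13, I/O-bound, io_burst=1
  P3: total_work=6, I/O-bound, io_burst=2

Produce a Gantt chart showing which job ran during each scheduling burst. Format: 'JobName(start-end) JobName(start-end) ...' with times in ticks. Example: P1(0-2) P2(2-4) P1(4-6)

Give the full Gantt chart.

t=0-2: P1@Q0 runs 2, rem=13, quantum used, demote→Q1. Q0=[P2,P3] Q1=[P1] Q2=[]
t=2-3: P2@Q0 runs 1, rem=12, I/O yield, promote→Q0. Q0=[P3,P2] Q1=[P1] Q2=[]
t=3-5: P3@Q0 runs 2, rem=4, I/O yield, promote→Q0. Q0=[P2,P3] Q1=[P1] Q2=[]
t=5-6: P2@Q0 runs 1, rem=11, I/O yield, promote→Q0. Q0=[P3,P2] Q1=[P1] Q2=[]
t=6-8: P3@Q0 runs 2, rem=2, I/O yield, promote→Q0. Q0=[P2,P3] Q1=[P1] Q2=[]
t=8-9: P2@Q0 runs 1, rem=10, I/O yield, promote→Q0. Q0=[P3,P2] Q1=[P1] Q2=[]
t=9-11: P3@Q0 runs 2, rem=0, completes. Q0=[P2] Q1=[P1] Q2=[]
t=11-12: P2@Q0 runs 1, rem=9, I/O yield, promote→Q0. Q0=[P2] Q1=[P1] Q2=[]
t=12-13: P2@Q0 runs 1, rem=8, I/O yield, promote→Q0. Q0=[P2] Q1=[P1] Q2=[]
t=13-14: P2@Q0 runs 1, rem=7, I/O yield, promote→Q0. Q0=[P2] Q1=[P1] Q2=[]
t=14-15: P2@Q0 runs 1, rem=6, I/O yield, promote→Q0. Q0=[P2] Q1=[P1] Q2=[]
t=15-16: P2@Q0 runs 1, rem=5, I/O yield, promote→Q0. Q0=[P2] Q1=[P1] Q2=[]
t=16-17: P2@Q0 runs 1, rem=4, I/O yield, promote→Q0. Q0=[P2] Q1=[P1] Q2=[]
t=17-18: P2@Q0 runs 1, rem=3, I/O yield, promote→Q0. Q0=[P2] Q1=[P1] Q2=[]
t=18-19: P2@Q0 runs 1, rem=2, I/O yield, promote→Q0. Q0=[P2] Q1=[P1] Q2=[]
t=19-20: P2@Q0 runs 1, rem=1, I/O yield, promote→Q0. Q0=[P2] Q1=[P1] Q2=[]
t=20-21: P2@Q0 runs 1, rem=0, completes. Q0=[] Q1=[P1] Q2=[]
t=21-25: P1@Q1 runs 4, rem=9, quantum used, demote→Q2. Q0=[] Q1=[] Q2=[P1]
t=25-34: P1@Q2 runs 9, rem=0, completes. Q0=[] Q1=[] Q2=[]

Answer: P1(0-2) P2(2-3) P3(3-5) P2(5-6) P3(6-8) P2(8-9) P3(9-11) P2(11-12) P2(12-13) P2(13-14) P2(14-15) P2(15-16) P2(16-17) P2(17-18) P2(18-19) P2(19-20) P2(20-21) P1(21-25) P1(25-34)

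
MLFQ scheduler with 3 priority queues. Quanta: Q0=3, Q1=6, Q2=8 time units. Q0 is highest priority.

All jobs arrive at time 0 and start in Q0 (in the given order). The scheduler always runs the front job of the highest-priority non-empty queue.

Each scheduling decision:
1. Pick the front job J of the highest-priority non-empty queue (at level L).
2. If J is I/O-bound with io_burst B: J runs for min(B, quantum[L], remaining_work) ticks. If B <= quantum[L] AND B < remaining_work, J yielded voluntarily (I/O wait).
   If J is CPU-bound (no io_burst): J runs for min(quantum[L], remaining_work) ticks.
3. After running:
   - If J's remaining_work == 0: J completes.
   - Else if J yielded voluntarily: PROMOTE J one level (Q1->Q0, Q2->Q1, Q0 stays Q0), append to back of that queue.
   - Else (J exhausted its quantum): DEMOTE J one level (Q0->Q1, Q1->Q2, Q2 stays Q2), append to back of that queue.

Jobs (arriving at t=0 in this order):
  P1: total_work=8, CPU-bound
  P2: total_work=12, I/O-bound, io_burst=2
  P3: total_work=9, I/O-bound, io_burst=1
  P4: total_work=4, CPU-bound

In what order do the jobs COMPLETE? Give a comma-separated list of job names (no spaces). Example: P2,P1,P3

t=0-3: P1@Q0 runs 3, rem=5, quantum used, demote→Q1. Q0=[P2,P3,P4] Q1=[P1] Q2=[]
t=3-5: P2@Q0 runs 2, rem=10, I/O yield, promote→Q0. Q0=[P3,P4,P2] Q1=[P1] Q2=[]
t=5-6: P3@Q0 runs 1, rem=8, I/O yield, promote→Q0. Q0=[P4,P2,P3] Q1=[P1] Q2=[]
t=6-9: P4@Q0 runs 3, rem=1, quantum used, demote→Q1. Q0=[P2,P3] Q1=[P1,P4] Q2=[]
t=9-11: P2@Q0 runs 2, rem=8, I/O yield, promote→Q0. Q0=[P3,P2] Q1=[P1,P4] Q2=[]
t=11-12: P3@Q0 runs 1, rem=7, I/O yield, promote→Q0. Q0=[P2,P3] Q1=[P1,P4] Q2=[]
t=12-14: P2@Q0 runs 2, rem=6, I/O yield, promote→Q0. Q0=[P3,P2] Q1=[P1,P4] Q2=[]
t=14-15: P3@Q0 runs 1, rem=6, I/O yield, promote→Q0. Q0=[P2,P3] Q1=[P1,P4] Q2=[]
t=15-17: P2@Q0 runs 2, rem=4, I/O yield, promote→Q0. Q0=[P3,P2] Q1=[P1,P4] Q2=[]
t=17-18: P3@Q0 runs 1, rem=5, I/O yield, promote→Q0. Q0=[P2,P3] Q1=[P1,P4] Q2=[]
t=18-20: P2@Q0 runs 2, rem=2, I/O yield, promote→Q0. Q0=[P3,P2] Q1=[P1,P4] Q2=[]
t=20-21: P3@Q0 runs 1, rem=4, I/O yield, promote→Q0. Q0=[P2,P3] Q1=[P1,P4] Q2=[]
t=21-23: P2@Q0 runs 2, rem=0, completes. Q0=[P3] Q1=[P1,P4] Q2=[]
t=23-24: P3@Q0 runs 1, rem=3, I/O yield, promote→Q0. Q0=[P3] Q1=[P1,P4] Q2=[]
t=24-25: P3@Q0 runs 1, rem=2, I/O yield, promote→Q0. Q0=[P3] Q1=[P1,P4] Q2=[]
t=25-26: P3@Q0 runs 1, rem=1, I/O yield, promote→Q0. Q0=[P3] Q1=[P1,P4] Q2=[]
t=26-27: P3@Q0 runs 1, rem=0, completes. Q0=[] Q1=[P1,P4] Q2=[]
t=27-32: P1@Q1 runs 5, rem=0, completes. Q0=[] Q1=[P4] Q2=[]
t=32-33: P4@Q1 runs 1, rem=0, completes. Q0=[] Q1=[] Q2=[]

Answer: P2,P3,P1,P4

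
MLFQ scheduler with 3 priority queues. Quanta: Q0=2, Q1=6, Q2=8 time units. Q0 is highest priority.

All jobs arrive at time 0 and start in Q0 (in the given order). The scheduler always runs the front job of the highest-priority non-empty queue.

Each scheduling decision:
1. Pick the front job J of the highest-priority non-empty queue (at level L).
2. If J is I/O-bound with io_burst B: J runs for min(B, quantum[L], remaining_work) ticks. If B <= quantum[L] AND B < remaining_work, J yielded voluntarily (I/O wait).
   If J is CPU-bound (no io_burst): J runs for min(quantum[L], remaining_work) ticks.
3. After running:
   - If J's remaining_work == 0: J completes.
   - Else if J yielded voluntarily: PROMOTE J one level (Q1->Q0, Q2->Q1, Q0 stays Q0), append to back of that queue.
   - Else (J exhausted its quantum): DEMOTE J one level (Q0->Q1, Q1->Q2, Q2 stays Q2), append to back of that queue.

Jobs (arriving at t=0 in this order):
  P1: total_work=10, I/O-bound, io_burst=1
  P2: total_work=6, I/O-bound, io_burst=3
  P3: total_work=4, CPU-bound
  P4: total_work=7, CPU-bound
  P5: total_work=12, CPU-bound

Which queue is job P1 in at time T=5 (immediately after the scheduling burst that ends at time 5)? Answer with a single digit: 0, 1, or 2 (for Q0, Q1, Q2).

t=0-1: P1@Q0 runs 1, rem=9, I/O yield, promote→Q0. Q0=[P2,P3,P4,P5,P1] Q1=[] Q2=[]
t=1-3: P2@Q0 runs 2, rem=4, quantum used, demote→Q1. Q0=[P3,P4,P5,P1] Q1=[P2] Q2=[]
t=3-5: P3@Q0 runs 2, rem=2, quantum used, demote→Q1. Q0=[P4,P5,P1] Q1=[P2,P3] Q2=[]
t=5-7: P4@Q0 runs 2, rem=5, quantum used, demote→Q1. Q0=[P5,P1] Q1=[P2,P3,P4] Q2=[]
t=7-9: P5@Q0 runs 2, rem=10, quantum used, demote→Q1. Q0=[P1] Q1=[P2,P3,P4,P5] Q2=[]
t=9-10: P1@Q0 runs 1, rem=8, I/O yield, promote→Q0. Q0=[P1] Q1=[P2,P3,P4,P5] Q2=[]
t=10-11: P1@Q0 runs 1, rem=7, I/O yield, promote→Q0. Q0=[P1] Q1=[P2,P3,P4,P5] Q2=[]
t=11-12: P1@Q0 runs 1, rem=6, I/O yield, promote→Q0. Q0=[P1] Q1=[P2,P3,P4,P5] Q2=[]
t=12-13: P1@Q0 runs 1, rem=5, I/O yield, promote→Q0. Q0=[P1] Q1=[P2,P3,P4,P5] Q2=[]
t=13-14: P1@Q0 runs 1, rem=4, I/O yield, promote→Q0. Q0=[P1] Q1=[P2,P3,P4,P5] Q2=[]
t=14-15: P1@Q0 runs 1, rem=3, I/O yield, promote→Q0. Q0=[P1] Q1=[P2,P3,P4,P5] Q2=[]
t=15-16: P1@Q0 runs 1, rem=2, I/O yield, promote→Q0. Q0=[P1] Q1=[P2,P3,P4,P5] Q2=[]
t=16-17: P1@Q0 runs 1, rem=1, I/O yield, promote→Q0. Q0=[P1] Q1=[P2,P3,P4,P5] Q2=[]
t=17-18: P1@Q0 runs 1, rem=0, completes. Q0=[] Q1=[P2,P3,P4,P5] Q2=[]
t=18-21: P2@Q1 runs 3, rem=1, I/O yield, promote→Q0. Q0=[P2] Q1=[P3,P4,P5] Q2=[]
t=21-22: P2@Q0 runs 1, rem=0, completes. Q0=[] Q1=[P3,P4,P5] Q2=[]
t=22-24: P3@Q1 runs 2, rem=0, completes. Q0=[] Q1=[P4,P5] Q2=[]
t=24-29: P4@Q1 runs 5, rem=0, completes. Q0=[] Q1=[P5] Q2=[]
t=29-35: P5@Q1 runs 6, rem=4, quantum used, demote→Q2. Q0=[] Q1=[] Q2=[P5]
t=35-39: P5@Q2 runs 4, rem=0, completes. Q0=[] Q1=[] Q2=[]

Answer: 0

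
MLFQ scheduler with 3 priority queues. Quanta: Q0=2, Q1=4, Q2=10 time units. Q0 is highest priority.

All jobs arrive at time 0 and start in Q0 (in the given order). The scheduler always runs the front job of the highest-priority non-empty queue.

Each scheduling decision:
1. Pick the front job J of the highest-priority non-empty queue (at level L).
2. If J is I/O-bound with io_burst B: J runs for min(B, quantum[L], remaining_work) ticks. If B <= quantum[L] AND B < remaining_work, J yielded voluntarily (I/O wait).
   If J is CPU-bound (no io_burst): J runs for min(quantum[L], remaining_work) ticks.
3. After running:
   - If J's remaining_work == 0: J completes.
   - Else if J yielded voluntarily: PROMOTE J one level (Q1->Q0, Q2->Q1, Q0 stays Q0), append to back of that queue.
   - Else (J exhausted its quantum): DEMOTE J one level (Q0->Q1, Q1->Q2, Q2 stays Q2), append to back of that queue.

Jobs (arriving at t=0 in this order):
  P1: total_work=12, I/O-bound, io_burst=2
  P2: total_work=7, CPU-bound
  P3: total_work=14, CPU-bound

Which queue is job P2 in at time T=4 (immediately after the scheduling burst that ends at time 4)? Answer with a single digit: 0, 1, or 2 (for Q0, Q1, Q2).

t=0-2: P1@Q0 runs 2, rem=10, I/O yield, promote→Q0. Q0=[P2,P3,P1] Q1=[] Q2=[]
t=2-4: P2@Q0 runs 2, rem=5, quantum used, demote→Q1. Q0=[P3,P1] Q1=[P2] Q2=[]
t=4-6: P3@Q0 runs 2, rem=12, quantum used, demote→Q1. Q0=[P1] Q1=[P2,P3] Q2=[]
t=6-8: P1@Q0 runs 2, rem=8, I/O yield, promote→Q0. Q0=[P1] Q1=[P2,P3] Q2=[]
t=8-10: P1@Q0 runs 2, rem=6, I/O yield, promote→Q0. Q0=[P1] Q1=[P2,P3] Q2=[]
t=10-12: P1@Q0 runs 2, rem=4, I/O yield, promote→Q0. Q0=[P1] Q1=[P2,P3] Q2=[]
t=12-14: P1@Q0 runs 2, rem=2, I/O yield, promote→Q0. Q0=[P1] Q1=[P2,P3] Q2=[]
t=14-16: P1@Q0 runs 2, rem=0, completes. Q0=[] Q1=[P2,P3] Q2=[]
t=16-20: P2@Q1 runs 4, rem=1, quantum used, demote→Q2. Q0=[] Q1=[P3] Q2=[P2]
t=20-24: P3@Q1 runs 4, rem=8, quantum used, demote→Q2. Q0=[] Q1=[] Q2=[P2,P3]
t=24-25: P2@Q2 runs 1, rem=0, completes. Q0=[] Q1=[] Q2=[P3]
t=25-33: P3@Q2 runs 8, rem=0, completes. Q0=[] Q1=[] Q2=[]

Answer: 1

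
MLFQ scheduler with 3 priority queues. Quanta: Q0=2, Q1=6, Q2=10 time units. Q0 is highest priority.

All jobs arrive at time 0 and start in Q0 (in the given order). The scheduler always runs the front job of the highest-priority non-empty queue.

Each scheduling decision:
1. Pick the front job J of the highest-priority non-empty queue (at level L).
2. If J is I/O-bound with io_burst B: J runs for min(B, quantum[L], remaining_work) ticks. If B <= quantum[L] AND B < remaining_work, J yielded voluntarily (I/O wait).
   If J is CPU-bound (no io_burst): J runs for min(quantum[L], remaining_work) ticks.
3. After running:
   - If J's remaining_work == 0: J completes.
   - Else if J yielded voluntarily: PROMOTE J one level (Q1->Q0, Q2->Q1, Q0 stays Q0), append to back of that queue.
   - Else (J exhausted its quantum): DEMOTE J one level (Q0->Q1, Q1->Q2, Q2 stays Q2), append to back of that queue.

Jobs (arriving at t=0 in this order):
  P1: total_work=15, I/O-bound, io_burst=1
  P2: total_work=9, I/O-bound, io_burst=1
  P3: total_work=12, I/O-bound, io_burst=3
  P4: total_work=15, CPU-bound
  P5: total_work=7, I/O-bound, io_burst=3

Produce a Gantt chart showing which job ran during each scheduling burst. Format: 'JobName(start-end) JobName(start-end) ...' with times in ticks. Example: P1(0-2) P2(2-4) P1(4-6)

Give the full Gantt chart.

t=0-1: P1@Q0 runs 1, rem=14, I/O yield, promote→Q0. Q0=[P2,P3,P4,P5,P1] Q1=[] Q2=[]
t=1-2: P2@Q0 runs 1, rem=8, I/O yield, promote→Q0. Q0=[P3,P4,P5,P1,P2] Q1=[] Q2=[]
t=2-4: P3@Q0 runs 2, rem=10, quantum used, demote→Q1. Q0=[P4,P5,P1,P2] Q1=[P3] Q2=[]
t=4-6: P4@Q0 runs 2, rem=13, quantum used, demote→Q1. Q0=[P5,P1,P2] Q1=[P3,P4] Q2=[]
t=6-8: P5@Q0 runs 2, rem=5, quantum used, demote→Q1. Q0=[P1,P2] Q1=[P3,P4,P5] Q2=[]
t=8-9: P1@Q0 runs 1, rem=13, I/O yield, promote→Q0. Q0=[P2,P1] Q1=[P3,P4,P5] Q2=[]
t=9-10: P2@Q0 runs 1, rem=7, I/O yield, promote→Q0. Q0=[P1,P2] Q1=[P3,P4,P5] Q2=[]
t=10-11: P1@Q0 runs 1, rem=12, I/O yield, promote→Q0. Q0=[P2,P1] Q1=[P3,P4,P5] Q2=[]
t=11-12: P2@Q0 runs 1, rem=6, I/O yield, promote→Q0. Q0=[P1,P2] Q1=[P3,P4,P5] Q2=[]
t=12-13: P1@Q0 runs 1, rem=11, I/O yield, promote→Q0. Q0=[P2,P1] Q1=[P3,P4,P5] Q2=[]
t=13-14: P2@Q0 runs 1, rem=5, I/O yield, promote→Q0. Q0=[P1,P2] Q1=[P3,P4,P5] Q2=[]
t=14-15: P1@Q0 runs 1, rem=10, I/O yield, promote→Q0. Q0=[P2,P1] Q1=[P3,P4,P5] Q2=[]
t=15-16: P2@Q0 runs 1, rem=4, I/O yield, promote→Q0. Q0=[P1,P2] Q1=[P3,P4,P5] Q2=[]
t=16-17: P1@Q0 runs 1, rem=9, I/O yield, promote→Q0. Q0=[P2,P1] Q1=[P3,P4,P5] Q2=[]
t=17-18: P2@Q0 runs 1, rem=3, I/O yield, promote→Q0. Q0=[P1,P2] Q1=[P3,P4,P5] Q2=[]
t=18-19: P1@Q0 runs 1, rem=8, I/O yield, promote→Q0. Q0=[P2,P1] Q1=[P3,P4,P5] Q2=[]
t=19-20: P2@Q0 runs 1, rem=2, I/O yield, promote→Q0. Q0=[P1,P2] Q1=[P3,P4,P5] Q2=[]
t=20-21: P1@Q0 runs 1, rem=7, I/O yield, promote→Q0. Q0=[P2,P1] Q1=[P3,P4,P5] Q2=[]
t=21-22: P2@Q0 runs 1, rem=1, I/O yield, promote→Q0. Q0=[P1,P2] Q1=[P3,P4,P5] Q2=[]
t=22-23: P1@Q0 runs 1, rem=6, I/O yield, promote→Q0. Q0=[P2,P1] Q1=[P3,P4,P5] Q2=[]
t=23-24: P2@Q0 runs 1, rem=0, completes. Q0=[P1] Q1=[P3,P4,P5] Q2=[]
t=24-25: P1@Q0 runs 1, rem=5, I/O yield, promote→Q0. Q0=[P1] Q1=[P3,P4,P5] Q2=[]
t=25-26: P1@Q0 runs 1, rem=4, I/O yield, promote→Q0. Q0=[P1] Q1=[P3,P4,P5] Q2=[]
t=26-27: P1@Q0 runs 1, rem=3, I/O yield, promote→Q0. Q0=[P1] Q1=[P3,P4,P5] Q2=[]
t=27-28: P1@Q0 runs 1, rem=2, I/O yield, promote→Q0. Q0=[P1] Q1=[P3,P4,P5] Q2=[]
t=28-29: P1@Q0 runs 1, rem=1, I/O yield, promote→Q0. Q0=[P1] Q1=[P3,P4,P5] Q2=[]
t=29-30: P1@Q0 runs 1, rem=0, completes. Q0=[] Q1=[P3,P4,P5] Q2=[]
t=30-33: P3@Q1 runs 3, rem=7, I/O yield, promote→Q0. Q0=[P3] Q1=[P4,P5] Q2=[]
t=33-35: P3@Q0 runs 2, rem=5, quantum used, demote→Q1. Q0=[] Q1=[P4,P5,P3] Q2=[]
t=35-41: P4@Q1 runs 6, rem=7, quantum used, demote→Q2. Q0=[] Q1=[P5,P3] Q2=[P4]
t=41-44: P5@Q1 runs 3, rem=2, I/O yield, promote→Q0. Q0=[P5] Q1=[P3] Q2=[P4]
t=44-46: P5@Q0 runs 2, rem=0, completes. Q0=[] Q1=[P3] Q2=[P4]
t=46-49: P3@Q1 runs 3, rem=2, I/O yield, promote→Q0. Q0=[P3] Q1=[] Q2=[P4]
t=49-51: P3@Q0 runs 2, rem=0, completes. Q0=[] Q1=[] Q2=[P4]
t=51-58: P4@Q2 runs 7, rem=0, completes. Q0=[] Q1=[] Q2=[]

Answer: P1(0-1) P2(1-2) P3(2-4) P4(4-6) P5(6-8) P1(8-9) P2(9-10) P1(10-11) P2(11-12) P1(12-13) P2(13-14) P1(14-15) P2(15-16) P1(16-17) P2(17-18) P1(18-19) P2(19-20) P1(20-21) P2(21-22) P1(22-23) P2(23-24) P1(24-25) P1(25-26) P1(26-27) P1(27-28) P1(28-29) P1(29-30) P3(30-33) P3(33-35) P4(35-41) P5(41-44) P5(44-46) P3(46-49) P3(49-51) P4(51-58)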